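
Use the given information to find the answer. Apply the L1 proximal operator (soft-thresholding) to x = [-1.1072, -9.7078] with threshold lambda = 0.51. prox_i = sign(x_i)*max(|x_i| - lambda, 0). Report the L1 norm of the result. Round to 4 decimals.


Soft-thresholding with lambda = 0.51:
prox(-1.1072) = sign(-1.1072)*max(|-1.1072| - 0.51, 0) = -0.5972
prox(-9.7078) = sign(-9.7078)*max(|-9.7078| - 0.51, 0) = -9.1978
prox(x) = [-0.5972, -9.1978]
||prox(x)||_1 = 0.5972 + 9.1978 = 9.795


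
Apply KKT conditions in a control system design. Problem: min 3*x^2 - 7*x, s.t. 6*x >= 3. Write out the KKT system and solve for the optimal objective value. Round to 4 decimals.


Step 1: Try lambda = 0 (constraint inactive).
Stationarity: 2*3*x - 7 = 0
x* = 7/(2*3) = 7/6 = 1.1667 (rounded; the exact value 7/6 is used below)
Check constraint: 6*1.1667 = 7.0002 >= 3 -- satisfied.
Step 2: Compute optimal value.
f(x*) = 3*(7/6)^2 - 7*(7/6) = -4.0833


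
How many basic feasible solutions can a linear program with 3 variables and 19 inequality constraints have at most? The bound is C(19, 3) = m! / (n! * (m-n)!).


Each vertex corresponds to some choice of n active constraints out of m, so the number of vertices is at most C(m, n) = m! / (n!(m-n)!).
m = 19, n = 3
Numerator: 19 * 18 * 17
Denominator: 3! = 6
C(19, 3) = 969


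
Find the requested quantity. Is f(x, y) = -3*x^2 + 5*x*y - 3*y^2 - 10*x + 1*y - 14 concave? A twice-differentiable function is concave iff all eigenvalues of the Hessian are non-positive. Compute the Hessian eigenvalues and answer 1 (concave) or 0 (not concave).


The Hessian of f(x,y) = -3*x^2 + 5*x*y - 3*y^2 - 10*x + 1*y - 14 is:
H = [[-6, 5], [5, -6]]
Trace = -6 - 6 = -12
Determinant = -6*-6 - (5)^2 = 11
Discriminant = (-12)^2 - 4*11 = 100.0
Eigenvalues: lambda_1 = -11.0, lambda_2 = -1.0
The function is concave.

1


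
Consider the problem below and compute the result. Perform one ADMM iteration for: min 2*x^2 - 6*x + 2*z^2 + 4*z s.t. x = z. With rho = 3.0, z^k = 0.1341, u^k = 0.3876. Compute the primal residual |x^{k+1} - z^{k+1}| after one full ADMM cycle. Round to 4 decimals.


ADMM iteration with rho = 3.0, z^k = 0.1341, u^k = 0.3876
Step 1: x-update.
Minimize 2*x^2 - 6*x + (3.0/2)*(x - 0.1341 + 0.3876)^2
FOC: (2*2 + 3.0)*x = 6 + 3.0*(0.1341 - 0.3876)
x^{k+1} = 0.7485
Step 2: z-update.
Minimize 2*z^2 + 4*z + (3.0/2)*(0.7485 - z + 0.3876)^2
FOC: (2*2 + 3.0)*z = -4 + 3.0*(0.7485 + 0.3876)
z^{k+1} = -0.0845
Step 3: u-update.
u^{k+1} = 0.3876 + 0.7485 + 0.0845 = 1.2206
Step 4: Primal residual = |0.7485 + 0.0845| = 0.833


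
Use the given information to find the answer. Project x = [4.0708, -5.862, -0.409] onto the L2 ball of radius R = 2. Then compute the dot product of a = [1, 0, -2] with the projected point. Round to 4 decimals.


Step 1: Compute ||x|| (intermediates to 6 decimals).
||x|| = sqrt(4.0708^2 + (-5.862)^2 + (-0.409)^2) = 7.148548
Step 2: Project.
Since ||x|| > R, scale = R/||x|| = 2/7.148548 = 0.279777, proj(x) = scale * x
proj(x) = [1.138916, -1.640053, -0.114429]
Step 3: Dot product.
a^T * proj(x) = 1*1.138916 + 0*(-1.640053) - 2*(-0.114429) = 1.3678


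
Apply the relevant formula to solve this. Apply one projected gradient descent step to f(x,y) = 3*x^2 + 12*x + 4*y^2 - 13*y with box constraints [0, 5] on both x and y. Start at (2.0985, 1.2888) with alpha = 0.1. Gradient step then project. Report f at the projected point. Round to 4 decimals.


Step 1: Compute gradient at (2.0985, 1.2888).
grad_x = 2*3*2.0985 + 12 = 24.591
grad_y = 2*4*1.2888 - 13 = -2.6896
Step 2: Gradient step.
x_raw = 2.0985 - 0.1*24.591 = -0.3606
y_raw = 1.2888 - 0.1*-2.6896 = 1.5578
Step 3: Project onto [0, 5].
x_proj = clip(-0.3606) = 0.0
y_proj = clip(1.5578) = 1.5578
Step 4: Evaluate f.
f(0.0, 1.5578) = -10.5444


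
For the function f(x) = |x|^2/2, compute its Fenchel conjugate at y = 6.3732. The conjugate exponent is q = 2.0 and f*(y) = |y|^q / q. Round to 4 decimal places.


The conjugate exponent q satisfies 1/p + 1/q = 1.
p = 2, so q = 2/(2 - 1) = 2.0
|y|^q = 6.3732^2.0 = 40.6177
f*(6.3732) = 40.6177 / 2.0 = 20.3088


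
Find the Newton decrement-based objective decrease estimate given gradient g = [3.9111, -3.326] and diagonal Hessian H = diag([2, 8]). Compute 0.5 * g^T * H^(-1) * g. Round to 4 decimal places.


Step 1: H is diagonal, so H^(-1) * g = [1.9556, -0.4158].
Step 2: g^T H^(-1) g = sum_i g_i^2 / H_ii
  = (3.9111)^2/2 + (-3.326)^2/8
  = 7.6484 + 1.3828 = 9.0311
Step 3: Objective decrease = 0.5 * g^T H^(-1) g = 4.5156


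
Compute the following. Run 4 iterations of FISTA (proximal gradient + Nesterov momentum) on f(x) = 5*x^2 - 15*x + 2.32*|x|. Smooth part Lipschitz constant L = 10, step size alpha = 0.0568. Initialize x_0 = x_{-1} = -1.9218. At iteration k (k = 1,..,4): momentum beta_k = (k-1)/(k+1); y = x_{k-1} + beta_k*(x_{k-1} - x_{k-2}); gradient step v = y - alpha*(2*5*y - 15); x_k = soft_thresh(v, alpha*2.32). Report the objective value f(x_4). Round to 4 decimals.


FISTA on f(x) = 5*x^2 - 15*x + 2.32*|x|
L = 10, alpha = 0.0568
Iteration 1: beta = 0.0, y = -1.9218 + 0.0*(-1.9218 + 1.9218) = -1.9218
  grad(y) = -34.218, v = y - alpha*grad = 0.0218
  prox(v) = soft_thresh(0.0218, 0.1318) = 0.0
Iteration 2: beta = 0.3333, y = 0.0 + 0.3333*(0.0 + 1.9218) = 0.6406
  grad(y) = -8.594, v = y - alpha*grad = 1.1287
  prox(v) = soft_thresh(1.1287, 0.1318) = 0.997
Iteration 3: beta = 0.5, y = 0.997 + 0.5*(0.997 - 0.0) = 1.4954
  grad(y) = -0.0456, v = y - alpha*grad = 1.498
  prox(v) = soft_thresh(1.498, 0.1318) = 1.3663
Iteration 4: beta = 0.6, y = 1.3663 + 0.6*(1.3663 - 0.997) = 1.5878
  grad(y) = 0.8783, v = y - alpha*grad = 1.5379
  prox(v) = soft_thresh(1.5379, 0.1318) = 1.4062
f(x_4) = 5*1.4062^2 - 15*1.4062 + 2.32*|1.4062| = -7.9437


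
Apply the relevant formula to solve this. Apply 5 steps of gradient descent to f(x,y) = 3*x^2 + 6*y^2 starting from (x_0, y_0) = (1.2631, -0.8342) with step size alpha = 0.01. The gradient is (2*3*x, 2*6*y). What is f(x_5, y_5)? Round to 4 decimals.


Gradient descent on f(x,y) = 3*x^2 + 6*y^2.
Starting point: (1.2631, -0.8342), alpha = 0.01
Step 1: grad_x = 2*3*1.2631 = 7.5786, grad_y = 2*6*-0.8342 = -10.0104
  x_1 = 1.2631 - 0.01*7.5786 = 1.1873
  y_1 = -0.8342 - 0.01*-10.0104 = -0.7341
Step 2: grad_x = 2*3*1.1873 = 7.1239, grad_y = 2*6*-0.7341 = -8.8092
  x_2 = 1.1873 - 0.01*7.1239 = 1.1161
  y_2 = -0.7341 - 0.01*-8.8092 = -0.646
Step 3: grad_x = 2*3*1.1161 = 6.6965, grad_y = 2*6*-0.646 = -7.7521
  x_3 = 1.1161 - 0.01*6.6965 = 1.0491
  y_3 = -0.646 - 0.01*-7.7521 = -0.5685
Step 4: grad_x = 2*3*1.0491 = 6.2947, grad_y = 2*6*-0.5685 = -6.8218
  x_4 = 1.0491 - 0.01*6.2947 = 0.9862
  y_4 = -0.5685 - 0.01*-6.8218 = -0.5003
Step 5: grad_x = 2*3*0.9862 = 5.917, grad_y = 2*6*-0.5003 = -6.0032
  x_5 = 0.9862 - 0.01*5.917 = 0.927
  y_5 = -0.5003 - 0.01*-6.0032 = -0.4402
f(0.927, -0.4402) = 3*0.927^2 + 6*(-0.4402)^2 = 3.7408


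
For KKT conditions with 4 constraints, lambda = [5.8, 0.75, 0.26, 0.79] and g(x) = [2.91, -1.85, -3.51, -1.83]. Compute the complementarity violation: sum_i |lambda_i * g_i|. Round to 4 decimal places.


KKT complementary slackness check:
lambda_1 * g_1 = 5.8 * 2.91 = 16.878
lambda_2 * g_2 = 0.75 * -1.85 = -1.3875
lambda_3 * g_3 = 0.26 * -3.51 = -0.9126
lambda_4 * g_4 = 0.79 * -1.83 = -1.4457
Total violation = 16.878 + 1.3875 + 0.9126 + 1.4457 = 20.6238


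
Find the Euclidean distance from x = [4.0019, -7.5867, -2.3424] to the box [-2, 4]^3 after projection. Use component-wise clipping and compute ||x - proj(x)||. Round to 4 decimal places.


Project each component onto [-2, 4].
clip(4.0019) = 4.0, clip(-7.5867) = -2.0, clip(-2.3424) = -2.0
Projection = [4.0, -2.0, -2.0]
Squared diffs: [0.0, 31.2112, 0.1172]
Distance = sqrt(31.3284) = 5.5972


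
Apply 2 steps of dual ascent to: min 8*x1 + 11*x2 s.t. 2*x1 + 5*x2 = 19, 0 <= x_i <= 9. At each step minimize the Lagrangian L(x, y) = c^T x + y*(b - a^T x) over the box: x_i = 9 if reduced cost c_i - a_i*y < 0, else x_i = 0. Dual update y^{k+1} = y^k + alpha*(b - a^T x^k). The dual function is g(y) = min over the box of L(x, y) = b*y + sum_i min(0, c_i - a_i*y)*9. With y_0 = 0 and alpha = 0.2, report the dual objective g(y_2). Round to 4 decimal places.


Dual ascent for LP: min 8*x1 + 11*x2, 2*x1 + 5*x2 = 19, 0 <= x_i <= 9
Step 1: y^k = 0.0, reduced costs: (8.0, 11.0)
  x^k = (0.0, 0.0), subgradient = b - a^T x = 19.0
  y^{k+1} = 0.0 + 0.2*19.0 = 3.8
Step 2: y^k = 3.8, reduced costs: (0.4, -8.0)
  x^k = (0.0, 9.0), subgradient = b - a^T x = -26.0
  y^{k+1} = 3.8 + 0.2*-26.0 = -1.4
Dual objective at y_2 = -1.4: reduced costs (10.8, 18.0), box minimizer x = (0.0, 0.0)
g(y_2) = b*y + (c1 - a1*y)*x1 + (c2 - a2*y)*x2 = 19*(-1.4) + 10.8*0.0 + 18.0*0.0 = -26.6 + 0.0 + 0.0 = -26.6


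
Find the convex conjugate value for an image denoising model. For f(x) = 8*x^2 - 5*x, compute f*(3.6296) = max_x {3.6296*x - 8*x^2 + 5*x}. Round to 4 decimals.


f*(y) = sup_x {y*x - a*x^2 - b*x} = sup_x {(y-b)*x - a*x^2}
FOC: (y - b) - 2a*x = 0 => x* = (y - b)/(2a)
x* = (3.6296 + 5)/(2*8) = 0.5394
f*(3.6296) = (y-b)^2/(4a) = (3.6296 + 5)^2/(4*8)
= 74.47/32 = 2.3272


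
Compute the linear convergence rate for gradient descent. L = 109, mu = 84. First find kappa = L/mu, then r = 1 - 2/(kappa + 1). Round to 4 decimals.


Step 1: Compute the condition number.
kappa = L/mu = 109/84 = 1.2976
Step 2: Compute the convergence rate.
r = 1 - 2/(kappa + 1) = 1 - 2*mu/(L + mu) = (L - mu)/(L + mu) = 25/193 = 0.1295


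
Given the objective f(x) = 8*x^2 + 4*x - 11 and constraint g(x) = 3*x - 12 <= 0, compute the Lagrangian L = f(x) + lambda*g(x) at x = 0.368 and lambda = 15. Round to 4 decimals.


Step 1: Evaluate f(x).
f(0.368) = 8*0.368^2 + 4*0.368 - 11 = -8.4446
Step 2: Evaluate g(x).
g(0.368) = 3*0.368 - 12 = -10.896
Step 3: Compute Lagrangian.
L = -8.4446 + 15*-10.896 = -171.8846


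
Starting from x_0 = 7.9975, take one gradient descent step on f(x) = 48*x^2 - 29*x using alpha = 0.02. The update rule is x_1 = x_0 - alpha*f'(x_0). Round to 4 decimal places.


We compute the gradient at x_0 and apply the update.
f'(x) = 96*x - 29
f'(7.9975) = 96*7.9975 - 29 = 738.76
x_1 = 7.9975 - 0.02*738.76 = -6.7777


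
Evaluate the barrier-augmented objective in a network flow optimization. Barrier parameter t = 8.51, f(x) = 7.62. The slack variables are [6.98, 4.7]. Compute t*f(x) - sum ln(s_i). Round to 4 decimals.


Step 1: Compute log-barrier.
ln values: [1.943, 1.5476]
phi = -(1.943 + 1.5476) = -3.4906
Step 2: Compute augmented objective.
t*f(x) = 8.51*7.62 = 64.8462
Total = 64.8462 - 3.4906 = 61.3556


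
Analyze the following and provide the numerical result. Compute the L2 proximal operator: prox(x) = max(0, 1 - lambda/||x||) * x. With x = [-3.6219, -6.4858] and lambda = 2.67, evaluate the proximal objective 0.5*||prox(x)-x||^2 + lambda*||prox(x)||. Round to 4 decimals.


Step 1: Compute ||x||.
||x|| = 7.4286
Step 2: Compute scaling factor.
scale = max(0, 1 - 2.67/7.4286) = 0.6406
Step 3: prox(x) = [-2.3201, -4.1547]
||prox(x)|| = 4.7586
Step 4: Proximal objective.
0.5*||prox-x||^2 = 3.5645
lambda*||prox|| = 12.7055
Total = 16.2699


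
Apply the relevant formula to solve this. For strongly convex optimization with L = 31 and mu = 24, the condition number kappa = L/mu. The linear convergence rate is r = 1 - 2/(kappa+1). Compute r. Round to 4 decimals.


Step 1: Compute the condition number.
kappa = L/mu = 31/24 = 1.2917
Step 2: Compute the convergence rate.
r = 1 - 2/(kappa + 1) = 1 - 2*mu/(L + mu) = (L - mu)/(L + mu) = 7/55 = 0.1273


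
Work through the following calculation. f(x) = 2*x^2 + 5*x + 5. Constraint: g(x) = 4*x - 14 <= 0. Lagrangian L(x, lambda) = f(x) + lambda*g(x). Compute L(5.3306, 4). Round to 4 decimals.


Step 1: Evaluate f(x).
f(5.3306) = 2*5.3306^2 + 5*5.3306 + 5 = 88.4836
Step 2: Evaluate g(x).
g(5.3306) = 4*5.3306 - 14 = 7.3224
Step 3: Compute Lagrangian.
L = 88.4836 + 4*7.3224 = 117.7732


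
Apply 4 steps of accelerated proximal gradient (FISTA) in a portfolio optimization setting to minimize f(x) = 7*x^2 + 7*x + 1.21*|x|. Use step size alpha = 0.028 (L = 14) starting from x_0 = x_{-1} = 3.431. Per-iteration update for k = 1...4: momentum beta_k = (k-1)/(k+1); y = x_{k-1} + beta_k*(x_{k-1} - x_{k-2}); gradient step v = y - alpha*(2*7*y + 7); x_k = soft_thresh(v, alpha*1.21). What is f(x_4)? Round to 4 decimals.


FISTA on f(x) = 7*x^2 + 7*x + 1.21*|x|
L = 14, alpha = 0.028
Iteration 1: beta = 0.0, y = 3.431 + 0.0*(3.431 - 3.431) = 3.431
  grad(y) = 55.034, v = y - alpha*grad = 1.89
  prox(v) = soft_thresh(1.89, 0.0339) = 1.8562
Iteration 2: beta = 0.3333, y = 1.8562 + 0.3333*(1.8562 - 3.431) = 1.3312
  grad(y) = 25.6371, v = y - alpha*grad = 0.6134
  prox(v) = soft_thresh(0.6134, 0.0339) = 0.5795
Iteration 3: beta = 0.5, y = 0.5795 + 0.5*(0.5795 - 1.8562) = -0.0588
  grad(y) = 6.1764, v = y - alpha*grad = -0.2318
  prox(v) = soft_thresh(-0.2318, 0.0339) = -0.1979
Iteration 4: beta = 0.6, y = -0.1979 + 0.6*(-0.1979 - 0.5795) = -0.6643
  grad(y) = -2.3005, v = y - alpha*grad = -0.5999
  prox(v) = soft_thresh(-0.5999, 0.0339) = -0.566
f(x_4) = 7*(-0.566)^2 + 7*(-0.566) + 1.21*|-0.566| = -1.0346


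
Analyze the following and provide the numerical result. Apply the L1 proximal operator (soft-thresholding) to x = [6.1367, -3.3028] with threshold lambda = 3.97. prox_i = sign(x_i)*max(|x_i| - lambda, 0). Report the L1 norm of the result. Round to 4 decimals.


Soft-thresholding with lambda = 3.97:
prox(6.1367) = sign(6.1367)*max(|6.1367| - 3.97, 0) = 2.1667
prox(-3.3028) = sign(-3.3028)*max(|-3.3028| - 3.97, 0) = 0.0
prox(x) = [2.1667, 0.0]
||prox(x)||_1 = 2.1667 + 0.0 = 2.1667


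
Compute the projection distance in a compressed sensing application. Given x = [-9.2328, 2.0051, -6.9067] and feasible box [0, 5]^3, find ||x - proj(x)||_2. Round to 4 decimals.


Project each component onto [0, 5].
clip(-9.2328) = 0.0, clip(2.0051) = 2.0051, clip(-6.9067) = 0.0
Projection = [0.0, 2.0051, 0.0]
Squared diffs: [85.2446, 0.0, 47.7025]
Distance = sqrt(132.9471) = 11.5303


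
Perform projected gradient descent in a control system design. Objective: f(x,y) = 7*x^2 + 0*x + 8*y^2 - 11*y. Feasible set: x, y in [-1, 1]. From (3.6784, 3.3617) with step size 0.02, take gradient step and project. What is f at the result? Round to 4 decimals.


Step 1: Compute gradient at (3.6784, 3.3617).
grad_x = 2*7*3.6784 + 0 = 51.4976
grad_y = 2*8*3.3617 - 11 = 42.7872
Step 2: Gradient step.
x_raw = 3.6784 - 0.02*51.4976 = 2.6484
y_raw = 3.3617 - 0.02*42.7872 = 2.506
Step 3: Project onto [-1, 1].
x_proj = clip(2.6484) = 1.0
y_proj = clip(2.506) = 1.0
Step 4: Evaluate f.
f(1.0, 1.0) = 4.0


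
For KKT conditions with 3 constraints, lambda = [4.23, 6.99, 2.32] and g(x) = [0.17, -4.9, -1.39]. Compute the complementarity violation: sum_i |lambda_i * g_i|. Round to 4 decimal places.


KKT complementary slackness check:
lambda_1 * g_1 = 4.23 * 0.17 = 0.7191
lambda_2 * g_2 = 6.99 * -4.9 = -34.251
lambda_3 * g_3 = 2.32 * -1.39 = -3.2248
Total violation = 0.7191 + 34.251 + 3.2248 = 38.1949


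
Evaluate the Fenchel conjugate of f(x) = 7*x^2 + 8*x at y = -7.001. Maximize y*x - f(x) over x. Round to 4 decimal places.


f*(y) = sup_x {y*x - a*x^2 - b*x} = sup_x {(y-b)*x - a*x^2}
FOC: (y - b) - 2a*x = 0 => x* = (y - b)/(2a)
x* = (-7.001 - 8)/(2*7) = -1.0715
f*(-7.001) = (y-b)^2/(4a) = (-7.001 - 8)^2/(4*7)
= 225.03/28 = 8.0368


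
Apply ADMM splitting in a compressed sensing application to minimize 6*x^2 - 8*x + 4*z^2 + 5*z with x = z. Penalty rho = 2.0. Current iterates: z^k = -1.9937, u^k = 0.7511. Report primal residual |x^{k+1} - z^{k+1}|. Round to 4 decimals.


ADMM iteration with rho = 2.0, z^k = -1.9937, u^k = 0.7511
Step 1: x-update.
Minimize 6*x^2 - 8*x + (2.0/2)*(x + 1.9937 + 0.7511)^2
FOC: (2*6 + 2.0)*x = 8 + 2.0*(-1.9937 - 0.7511)
x^{k+1} = 0.1793
Step 2: z-update.
Minimize 4*z^2 + 5*z + (2.0/2)*(0.1793 - z + 0.7511)^2
FOC: (2*4 + 2.0)*z = -5 + 2.0*(0.1793 + 0.7511)
z^{k+1} = -0.3139
Step 3: u-update.
u^{k+1} = 0.7511 + 0.1793 + 0.3139 = 1.2443
Step 4: Primal residual = |0.1793 + 0.3139| = 0.4932


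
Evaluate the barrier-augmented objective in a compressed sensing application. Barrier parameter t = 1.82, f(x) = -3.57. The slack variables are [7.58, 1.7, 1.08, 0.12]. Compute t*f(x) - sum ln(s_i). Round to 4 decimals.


Step 1: Compute log-barrier.
ln values: [2.0255, 0.5306, 0.077, -2.1203]
phi = -(2.0255 + 0.5306 + 0.077 - 2.1203) = -0.5128
Step 2: Compute augmented objective.
t*f(x) = 1.82*-3.57 = -6.4974
Total = -6.4974 - 0.5128 = -7.0102


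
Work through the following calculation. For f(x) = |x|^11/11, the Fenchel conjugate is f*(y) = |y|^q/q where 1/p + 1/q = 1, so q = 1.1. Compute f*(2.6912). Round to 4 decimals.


The conjugate exponent q satisfies 1/p + 1/q = 1.
p = 11, so q = 11/(11 - 1) = 1.1
|y|^q = 2.6912^1.1 = 2.9713
f*(2.6912) = 2.9713 / 1.1 = 2.7011


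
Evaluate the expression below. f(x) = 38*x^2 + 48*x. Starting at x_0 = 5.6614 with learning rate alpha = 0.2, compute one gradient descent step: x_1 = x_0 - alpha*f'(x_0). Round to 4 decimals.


We compute the gradient at x_0 and apply the update.
f'(x) = 76*x + 48
f'(5.6614) = 76*5.6614 + 48 = 478.2664
x_1 = 5.6614 - 0.2*478.2664 = -89.9919


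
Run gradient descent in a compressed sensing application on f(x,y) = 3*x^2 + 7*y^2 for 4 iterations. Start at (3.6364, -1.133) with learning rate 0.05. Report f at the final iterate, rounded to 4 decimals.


Gradient descent on f(x,y) = 3*x^2 + 7*y^2.
Starting point: (3.6364, -1.133), alpha = 0.05
Step 1: grad_x = 2*3*3.6364 = 21.8184, grad_y = 2*7*-1.133 = -15.862
  x_1 = 3.6364 - 0.05*21.8184 = 2.5455
  y_1 = -1.133 - 0.05*-15.862 = -0.3399
Step 2: grad_x = 2*3*2.5455 = 15.2729, grad_y = 2*7*-0.3399 = -4.7586
  x_2 = 2.5455 - 0.05*15.2729 = 1.7818
  y_2 = -0.3399 - 0.05*-4.7586 = -0.102
Step 3: grad_x = 2*3*1.7818 = 10.691, grad_y = 2*7*-0.102 = -1.4276
  x_3 = 1.7818 - 0.05*10.691 = 1.2473
  y_3 = -0.102 - 0.05*-1.4276 = -0.0306
Step 4: grad_x = 2*3*1.2473 = 7.4837, grad_y = 2*7*-0.0306 = -0.4283
  x_4 = 1.2473 - 0.05*7.4837 = 0.8731
  y_4 = -0.0306 - 0.05*-0.4283 = -0.0092
f(0.8731, -0.0092) = 3*0.8731^2 + 7*(-0.0092)^2 = 2.2875


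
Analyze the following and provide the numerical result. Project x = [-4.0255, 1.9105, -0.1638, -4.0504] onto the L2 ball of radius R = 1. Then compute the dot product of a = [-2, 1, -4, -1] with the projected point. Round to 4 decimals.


Step 1: Compute ||x|| (intermediates to 6 decimals).
||x|| = sqrt((-4.0255)^2 + 1.9105^2 + (-0.1638)^2 + (-4.0504)^2) = 6.023888
Step 2: Project.
Since ||x|| > R, scale = R/||x|| = 1/6.023888 = 0.166006, proj(x) = scale * x
proj(x) = [-0.668257, 0.317154, -0.027192, -0.672391]
Step 3: Dot product.
a^T * proj(x) = -2*(-0.668257) + 1*0.317154 - 4*(-0.027192) - 1*(-0.672391) = 2.4348


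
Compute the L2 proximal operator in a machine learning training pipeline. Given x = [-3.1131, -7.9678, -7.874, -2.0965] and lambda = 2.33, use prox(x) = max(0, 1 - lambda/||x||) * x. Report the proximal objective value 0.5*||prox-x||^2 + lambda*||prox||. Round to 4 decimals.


Step 1: Compute ||x||.
||x|| = 11.8141
Step 2: Compute scaling factor.
scale = max(0, 1 - 2.33/11.8141) = 0.8028
Step 3: prox(x) = [-2.4991, -6.3964, -6.3211, -1.683]
||prox(x)|| = 9.4841
Step 4: Proximal objective.
0.5*||prox-x||^2 = 2.7145
lambda*||prox|| = 22.098
Total = 24.8123


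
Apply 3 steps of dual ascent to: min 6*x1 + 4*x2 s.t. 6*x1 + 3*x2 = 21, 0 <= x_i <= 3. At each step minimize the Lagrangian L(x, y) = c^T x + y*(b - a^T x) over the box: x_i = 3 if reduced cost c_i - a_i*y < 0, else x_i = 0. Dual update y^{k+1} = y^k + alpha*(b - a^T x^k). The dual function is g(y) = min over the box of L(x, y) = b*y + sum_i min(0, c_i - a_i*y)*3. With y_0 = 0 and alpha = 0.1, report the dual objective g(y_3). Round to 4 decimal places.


Dual ascent for LP: min 6*x1 + 4*x2, 6*x1 + 3*x2 = 21, 0 <= x_i <= 3
Step 1: y^k = 0.0, reduced costs: (6.0, 4.0)
  x^k = (0.0, 0.0), subgradient = b - a^T x = 21.0
  y^{k+1} = 0.0 + 0.1*21.0 = 2.1
Step 2: y^k = 2.1, reduced costs: (-6.6, -2.3)
  x^k = (3.0, 3.0), subgradient = b - a^T x = -6.0
  y^{k+1} = 2.1 + 0.1*-6.0 = 1.5
Step 3: y^k = 1.5, reduced costs: (-3.0, -0.5)
  x^k = (3.0, 3.0), subgradient = b - a^T x = -6.0
  y^{k+1} = 1.5 + 0.1*-6.0 = 0.9
Dual objective at y_3 = 0.9: reduced costs (0.6, 1.3), box minimizer x = (0.0, 0.0)
g(y_3) = b*y + (c1 - a1*y)*x1 + (c2 - a2*y)*x2 = 21*0.9 + 0.6*0.0 + 1.3*0.0 = 18.9 + 0.0 + 0.0 = 18.9


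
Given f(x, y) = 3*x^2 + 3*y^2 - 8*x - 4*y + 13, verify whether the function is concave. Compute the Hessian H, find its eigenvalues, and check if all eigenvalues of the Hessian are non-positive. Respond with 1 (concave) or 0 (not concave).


The Hessian of f(x,y) = 3*x^2 + 3*y^2 - 8*x - 4*y + 13 is:
H = [[6, 0], [0, 6]]
Trace = 6 + 6 = 12
Determinant = 6*6 - (0)^2 = 36
Discriminant = (12)^2 - 4*36 = 0.0
Eigenvalues: lambda_1 = 6.0, lambda_2 = 6.0
The function is not concave.

0


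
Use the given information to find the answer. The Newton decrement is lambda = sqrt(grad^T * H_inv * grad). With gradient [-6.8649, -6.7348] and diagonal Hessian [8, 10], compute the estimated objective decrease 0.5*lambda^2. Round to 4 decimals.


Step 1: H is diagonal, so H^(-1) * g = [-0.8581, -0.6735].
Step 2: g^T H^(-1) g = sum_i g_i^2 / H_ii
  = (-6.8649)^2/8 + (-6.7348)^2/10
  = 5.8909 + 4.5358 = 10.4266
Step 3: Objective decrease = 0.5 * g^T H^(-1) g = 5.2133


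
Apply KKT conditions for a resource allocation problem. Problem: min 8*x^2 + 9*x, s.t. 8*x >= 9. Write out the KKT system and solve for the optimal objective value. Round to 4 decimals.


Step 1: Try lambda = 0 (constraint inactive).
x_unc = -9/(2*8) = -0.5625
Check: 8*-0.5625 = -4.5 < 9 -- violated!
Step 2: Constraint must be active: 8*x = 9
x* = 9/8 = 1.125
lambda = (2*8*1.125 + 9)/8 = 3.375
Step 3: Compute optimal value.
f(x*) = 8*1.125^2 + 9*1.125 = 20.25


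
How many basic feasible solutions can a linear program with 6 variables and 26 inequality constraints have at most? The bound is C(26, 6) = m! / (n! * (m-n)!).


Each vertex corresponds to some choice of n active constraints out of m, so the number of vertices is at most C(m, n) = m! / (n!(m-n)!).
m = 26, n = 6
Numerator: 26 * 25 * 24 * 23 * 22 * 21
Denominator: 6! = 720
C(26, 6) = 230230


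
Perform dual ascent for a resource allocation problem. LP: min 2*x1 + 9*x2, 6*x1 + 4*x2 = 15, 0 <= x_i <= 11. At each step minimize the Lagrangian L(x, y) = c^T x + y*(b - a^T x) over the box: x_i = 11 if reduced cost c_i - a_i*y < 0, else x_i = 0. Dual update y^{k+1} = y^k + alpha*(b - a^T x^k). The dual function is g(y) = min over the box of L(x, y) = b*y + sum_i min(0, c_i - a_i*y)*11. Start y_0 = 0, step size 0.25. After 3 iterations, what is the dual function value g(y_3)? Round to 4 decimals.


Dual ascent for LP: min 2*x1 + 9*x2, 6*x1 + 4*x2 = 15, 0 <= x_i <= 11
Step 1: y^k = 0.0, reduced costs: (2.0, 9.0)
  x^k = (0.0, 0.0), subgradient = b - a^T x = 15.0
  y^{k+1} = 0.0 + 0.25*15.0 = 3.75
Step 2: y^k = 3.75, reduced costs: (-20.5, -6.0)
  x^k = (11.0, 11.0), subgradient = b - a^T x = -95.0
  y^{k+1} = 3.75 + 0.25*-95.0 = -20.0
Step 3: y^k = -20.0, reduced costs: (122.0, 89.0)
  x^k = (0.0, 0.0), subgradient = b - a^T x = 15.0
  y^{k+1} = -20.0 + 0.25*15.0 = -16.25
Dual objective at y_3 = -16.25: reduced costs (99.5, 74.0), box minimizer x = (0.0, 0.0)
g(y_3) = b*y + (c1 - a1*y)*x1 + (c2 - a2*y)*x2 = 15*(-16.25) + 99.5*0.0 + 74.0*0.0 = -243.75 + 0.0 + 0.0 = -243.75


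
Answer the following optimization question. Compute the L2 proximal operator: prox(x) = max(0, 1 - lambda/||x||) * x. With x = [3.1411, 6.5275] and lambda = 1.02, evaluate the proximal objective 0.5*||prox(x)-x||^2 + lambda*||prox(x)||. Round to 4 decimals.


Step 1: Compute ||x||.
||x|| = 7.2439
Step 2: Compute scaling factor.
scale = max(0, 1 - 1.02/7.2439) = 0.8592
Step 3: prox(x) = [2.6988, 5.6084]
||prox(x)|| = 6.2239
Step 4: Proximal objective.
0.5*||prox-x||^2 = 0.5202
lambda*||prox|| = 6.3484
Total = 6.8686


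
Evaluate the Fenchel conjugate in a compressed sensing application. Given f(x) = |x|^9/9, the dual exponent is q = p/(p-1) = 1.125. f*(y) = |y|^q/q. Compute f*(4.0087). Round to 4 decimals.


The conjugate exponent q satisfies 1/p + 1/q = 1.
p = 9, so q = 9/(9 - 1) = 1.125
|y|^q = 4.0087^1.125 = 4.7685
f*(4.0087) = 4.7685 / 1.125 = 4.2386


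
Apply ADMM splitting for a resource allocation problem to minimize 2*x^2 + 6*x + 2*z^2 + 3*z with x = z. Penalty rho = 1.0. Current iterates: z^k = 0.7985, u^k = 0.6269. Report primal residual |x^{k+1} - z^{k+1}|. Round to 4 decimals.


ADMM iteration with rho = 1.0, z^k = 0.7985, u^k = 0.6269
Step 1: x-update.
Minimize 2*x^2 + 6*x + (1.0/2)*(x - 0.7985 + 0.6269)^2
FOC: (2*2 + 1.0)*x = -6 + 1.0*(0.7985 - 0.6269)
x^{k+1} = -1.1657
Step 2: z-update.
Minimize 2*z^2 + 3*z + (1.0/2)*(-1.1657 - z + 0.6269)^2
FOC: (2*2 + 1.0)*z = -3 + 1.0*(-1.1657 + 0.6269)
z^{k+1} = -0.7078
Step 3: u-update.
u^{k+1} = 0.6269 - 1.1657 + 0.7078 = 0.169
Step 4: Primal residual = |-1.1657 + 0.7078| = 0.4579


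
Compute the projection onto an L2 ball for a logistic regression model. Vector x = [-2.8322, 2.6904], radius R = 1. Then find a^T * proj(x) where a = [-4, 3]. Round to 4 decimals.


Step 1: Compute ||x|| (intermediates to 6 decimals).
||x|| = sqrt((-2.8322)^2 + 2.6904^2) = 3.906355
Step 2: Project.
Since ||x|| > R, scale = R/||x|| = 1/3.906355 = 0.255993, proj(x) = scale * x
proj(x) = [-0.725023, 0.688724]
Step 3: Dot product.
a^T * proj(x) = -4*(-0.725023) + 3*0.688724 = 4.9663


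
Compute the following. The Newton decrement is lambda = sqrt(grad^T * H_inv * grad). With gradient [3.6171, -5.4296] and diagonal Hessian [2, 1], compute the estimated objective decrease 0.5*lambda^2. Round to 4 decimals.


Step 1: H is diagonal, so H^(-1) * g = [1.8086, -5.4296].
Step 2: g^T H^(-1) g = sum_i g_i^2 / H_ii
  = (3.6171)^2/2 + (-5.4296)^2/1
  = 6.5417 + 29.4806 = 36.0223
Step 3: Objective decrease = 0.5 * g^T H^(-1) g = 18.0111


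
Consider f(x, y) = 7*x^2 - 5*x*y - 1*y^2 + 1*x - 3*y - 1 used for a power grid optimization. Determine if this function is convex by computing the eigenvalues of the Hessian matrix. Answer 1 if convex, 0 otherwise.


The Hessian of f(x,y) = 7*x^2 - 5*x*y - 1*y^2 + 1*x - 3*y - 1 is:
H = [[14, -5], [-5, -2]]
Trace = 14 - 2 = 12
Determinant = 14*-2 - (-5)^2 = -53
Discriminant = (12)^2 - 4*-53 = 356.0
Eigenvalues: lambda_1 = -3.434, lambda_2 = 15.434
The function is not convex.

0


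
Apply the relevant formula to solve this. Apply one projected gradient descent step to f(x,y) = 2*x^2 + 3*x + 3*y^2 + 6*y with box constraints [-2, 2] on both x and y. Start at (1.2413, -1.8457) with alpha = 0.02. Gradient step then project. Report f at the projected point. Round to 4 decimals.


Step 1: Compute gradient at (1.2413, -1.8457).
grad_x = 2*2*1.2413 + 3 = 7.9652
grad_y = 2*3*-1.8457 + 6 = -5.0742
Step 2: Gradient step.
x_raw = 1.2413 - 0.02*7.9652 = 1.082
y_raw = -1.8457 - 0.02*-5.0742 = -1.7442
Step 3: Project onto [-2, 2].
x_proj = clip(1.082) = 1.082
y_proj = clip(-1.7442) = -1.7442
Step 4: Evaluate f.
f(1.082, -1.7442) = 4.249


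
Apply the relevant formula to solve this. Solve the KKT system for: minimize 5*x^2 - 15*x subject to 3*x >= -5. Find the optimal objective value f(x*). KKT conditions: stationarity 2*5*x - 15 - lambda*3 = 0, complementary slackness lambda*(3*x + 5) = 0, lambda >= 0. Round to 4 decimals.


Step 1: Try lambda = 0 (constraint inactive).
Stationarity: 2*5*x - 15 = 0
x* = 15/(2*5) = 1.5
Check constraint: 3*1.5 = 4.5 >= -5 -- satisfied.
Step 2: Compute optimal value.
f(x*) = 5*1.5^2 - 15*1.5 = -11.25


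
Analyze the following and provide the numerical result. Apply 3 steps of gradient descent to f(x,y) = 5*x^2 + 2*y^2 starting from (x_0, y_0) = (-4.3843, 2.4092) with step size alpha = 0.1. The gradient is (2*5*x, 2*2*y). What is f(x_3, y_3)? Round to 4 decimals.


Gradient descent on f(x,y) = 5*x^2 + 2*y^2.
Starting point: (-4.3843, 2.4092), alpha = 0.1
Step 1: grad_x = 2*5*-4.3843 = -43.843, grad_y = 2*2*2.4092 = 9.6368
  x_1 = -4.3843 - 0.1*-43.843 = 0.0
  y_1 = 2.4092 - 0.1*9.6368 = 1.4455
Step 2: grad_x = 2*5*0.0 = 0.0, grad_y = 2*2*1.4455 = 5.7821
  x_2 = 0.0 - 0.1*0.0 = 0.0
  y_2 = 1.4455 - 0.1*5.7821 = 0.8673
Step 3: grad_x = 2*5*0.0 = 0.0, grad_y = 2*2*0.8673 = 3.4692
  x_3 = 0.0 - 0.1*0.0 = 0.0
  y_3 = 0.8673 - 0.1*3.4692 = 0.5204
f(0.0, 0.5204) = 5*0.0^2 + 2*0.5204^2 = 0.5416


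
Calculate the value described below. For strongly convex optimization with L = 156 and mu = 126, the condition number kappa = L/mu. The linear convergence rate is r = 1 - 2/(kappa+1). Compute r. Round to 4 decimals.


Step 1: Compute the condition number.
kappa = L/mu = 156/126 = 1.2381
Step 2: Compute the convergence rate.
r = 1 - 2/(kappa + 1) = 1 - 2*mu/(L + mu) = (L - mu)/(L + mu) = 30/282 = 0.1064


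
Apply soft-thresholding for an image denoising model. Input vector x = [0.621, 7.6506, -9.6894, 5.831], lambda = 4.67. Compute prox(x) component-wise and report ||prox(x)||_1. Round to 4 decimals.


Soft-thresholding with lambda = 4.67:
prox(0.621) = sign(0.621)*max(|0.621| - 4.67, 0) = 0.0
prox(7.6506) = sign(7.6506)*max(|7.6506| - 4.67, 0) = 2.9806
prox(-9.6894) = sign(-9.6894)*max(|-9.6894| - 4.67, 0) = -5.0194
prox(5.831) = sign(5.831)*max(|5.831| - 4.67, 0) = 1.161
prox(x) = [0.0, 2.9806, -5.0194, 1.161]
||prox(x)||_1 = 0.0 + 2.9806 + 5.0194 + 1.161 = 9.161


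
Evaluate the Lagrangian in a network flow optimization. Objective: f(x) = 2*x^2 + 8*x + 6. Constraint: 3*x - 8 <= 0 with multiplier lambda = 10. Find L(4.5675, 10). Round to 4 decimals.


Step 1: Evaluate f(x).
f(4.5675) = 2*4.5675^2 + 8*4.5675 + 6 = 84.2641
Step 2: Evaluate g(x).
g(4.5675) = 3*4.5675 - 8 = 5.7025
Step 3: Compute Lagrangian.
L = 84.2641 + 10*5.7025 = 141.2891


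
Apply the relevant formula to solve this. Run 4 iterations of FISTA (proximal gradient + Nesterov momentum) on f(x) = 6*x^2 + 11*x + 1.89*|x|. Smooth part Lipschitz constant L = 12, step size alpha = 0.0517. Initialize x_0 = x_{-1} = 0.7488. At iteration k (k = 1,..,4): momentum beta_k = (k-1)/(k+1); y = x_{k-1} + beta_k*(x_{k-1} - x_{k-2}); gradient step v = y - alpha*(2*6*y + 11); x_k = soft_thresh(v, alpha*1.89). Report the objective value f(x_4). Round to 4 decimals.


FISTA on f(x) = 6*x^2 + 11*x + 1.89*|x|
L = 12, alpha = 0.0517
Iteration 1: beta = 0.0, y = 0.7488 + 0.0*(0.7488 - 0.7488) = 0.7488
  grad(y) = 19.9856, v = y - alpha*grad = -0.2845
  prox(v) = soft_thresh(-0.2845, 0.0977) = -0.1867
Iteration 2: beta = 0.3333, y = -0.1867 + 0.3333*(-0.1867 - 0.7488) = -0.4986
  grad(y) = 5.0169, v = y - alpha*grad = -0.758
  prox(v) = soft_thresh(-0.758, 0.0977) = -0.6603
Iteration 3: beta = 0.5, y = -0.6603 + 0.5*(-0.6603 + 0.1867) = -0.897
  grad(y) = 0.2359, v = y - alpha*grad = -0.9092
  prox(v) = soft_thresh(-0.9092, 0.0977) = -0.8115
Iteration 4: beta = 0.6, y = -0.8115 + 0.6*(-0.8115 + 0.6603) = -0.9022
  grad(y) = 0.1732, v = y - alpha*grad = -0.9112
  prox(v) = soft_thresh(-0.9112, 0.0977) = -0.8135
f(x_4) = 6*(-0.8135)^2 + 11*(-0.8135) + 1.89*|-0.8135| = -3.4403


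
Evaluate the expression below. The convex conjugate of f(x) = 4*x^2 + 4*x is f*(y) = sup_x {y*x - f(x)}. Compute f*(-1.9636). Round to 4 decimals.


f*(y) = sup_x {y*x - a*x^2 - b*x} = sup_x {(y-b)*x - a*x^2}
FOC: (y - b) - 2a*x = 0 => x* = (y - b)/(2a)
x* = (-1.9636 - 4)/(2*4) = -0.7455
f*(-1.9636) = (y-b)^2/(4a) = (-1.9636 - 4)^2/(4*4)
= 35.5645/16 = 2.2228


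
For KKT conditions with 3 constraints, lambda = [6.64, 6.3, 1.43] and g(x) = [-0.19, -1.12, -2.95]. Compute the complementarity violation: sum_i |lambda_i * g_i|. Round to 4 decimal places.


KKT complementary slackness check:
lambda_1 * g_1 = 6.64 * -0.19 = -1.2616
lambda_2 * g_2 = 6.3 * -1.12 = -7.056
lambda_3 * g_3 = 1.43 * -2.95 = -4.2185
Total violation = 1.2616 + 7.056 + 4.2185 = 12.5361


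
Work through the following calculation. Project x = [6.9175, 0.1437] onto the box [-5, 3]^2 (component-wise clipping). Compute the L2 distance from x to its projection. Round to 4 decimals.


Project each component onto [-5, 3].
clip(6.9175) = 3.0, clip(0.1437) = 0.1437
Projection = [3.0, 0.1437]
Squared diffs: [15.3468, 0.0]
Distance = sqrt(15.3468) = 3.9175


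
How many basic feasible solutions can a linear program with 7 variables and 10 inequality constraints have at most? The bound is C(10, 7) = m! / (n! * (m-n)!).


Each vertex corresponds to some choice of n active constraints out of m, so the number of vertices is at most C(m, n) = m! / (n!(m-n)!).
m = 10, n = 7
Numerator: 10 * 9 * 8 * 7 * 6 * 5 * 4
Denominator: 7! = 5040
C(10, 7) = 120


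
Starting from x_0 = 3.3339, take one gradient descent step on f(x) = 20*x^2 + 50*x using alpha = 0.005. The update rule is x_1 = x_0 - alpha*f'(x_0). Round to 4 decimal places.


We compute the gradient at x_0 and apply the update.
f'(x) = 40*x + 50
f'(3.3339) = 40*3.3339 + 50 = 183.356
x_1 = 3.3339 - 0.005*183.356 = 2.4171


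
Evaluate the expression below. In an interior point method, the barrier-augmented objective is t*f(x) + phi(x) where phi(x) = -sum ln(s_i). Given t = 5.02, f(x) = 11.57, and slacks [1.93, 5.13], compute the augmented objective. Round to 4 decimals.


Step 1: Compute log-barrier.
ln values: [0.6575, 1.6351]
phi = -(0.6575 + 1.6351) = -2.2926
Step 2: Compute augmented objective.
t*f(x) = 5.02*11.57 = 58.0814
Total = 58.0814 - 2.2926 = 55.7888


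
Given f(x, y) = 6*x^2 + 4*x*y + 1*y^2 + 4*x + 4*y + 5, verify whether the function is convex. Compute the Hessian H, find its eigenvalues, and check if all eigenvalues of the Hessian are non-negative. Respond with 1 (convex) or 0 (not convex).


The Hessian of f(x,y) = 6*x^2 + 4*x*y + 1*y^2 + 4*x + 4*y + 5 is:
H = [[12, 4], [4, 2]]
Trace = 12 + 2 = 14
Determinant = 12*2 - (4)^2 = 8
Discriminant = (14)^2 - 4*8 = 164.0
Eigenvalues: lambda_1 = 0.5969, lambda_2 = 13.4031
The function is convex.

1


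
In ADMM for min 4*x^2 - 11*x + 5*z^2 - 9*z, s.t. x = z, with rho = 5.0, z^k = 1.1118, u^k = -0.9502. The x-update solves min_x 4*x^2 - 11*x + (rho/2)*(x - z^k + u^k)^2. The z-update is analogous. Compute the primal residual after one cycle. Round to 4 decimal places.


ADMM iteration with rho = 5.0, z^k = 1.1118, u^k = -0.9502
Step 1: x-update.
Minimize 4*x^2 - 11*x + (5.0/2)*(x - 1.1118 - 0.9502)^2
FOC: (2*4 + 5.0)*x = 11 + 5.0*(1.1118 + 0.9502)
x^{k+1} = 1.6392
Step 2: z-update.
Minimize 5*z^2 - 9*z + (5.0/2)*(1.6392 - z - 0.9502)^2
FOC: (2*5 + 5.0)*z = 9 + 5.0*(1.6392 - 0.9502)
z^{k+1} = 0.8297
Step 3: u-update.
u^{k+1} = -0.9502 + 1.6392 - 0.8297 = -0.1406
Step 4: Primal residual = |1.6392 - 0.8297| = 0.8096


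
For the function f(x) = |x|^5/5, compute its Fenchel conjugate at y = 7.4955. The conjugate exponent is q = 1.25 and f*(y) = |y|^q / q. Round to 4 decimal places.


The conjugate exponent q satisfies 1/p + 1/q = 1.
p = 5, so q = 5/(5 - 1) = 1.25
|y|^q = 7.4955^1.25 = 12.4023
f*(7.4955) = 12.4023 / 1.25 = 9.9218


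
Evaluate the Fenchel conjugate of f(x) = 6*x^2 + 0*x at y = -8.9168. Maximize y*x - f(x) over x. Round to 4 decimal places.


f*(y) = sup_x {y*x - a*x^2 - b*x} = sup_x {(y-b)*x - a*x^2}
FOC: (y - b) - 2a*x = 0 => x* = (y - b)/(2a)
x* = (-8.9168 - 0)/(2*6) = -0.7431
f*(-8.9168) = (y-b)^2/(4a) = (-8.9168 - 0)^2/(4*6)
= 79.5093/24 = 3.3129


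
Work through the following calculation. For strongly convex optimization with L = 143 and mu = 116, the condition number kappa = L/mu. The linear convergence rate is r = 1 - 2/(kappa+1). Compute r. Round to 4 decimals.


Step 1: Compute the condition number.
kappa = L/mu = 143/116 = 1.2328
Step 2: Compute the convergence rate.
r = 1 - 2/(kappa + 1) = 1 - 2*mu/(L + mu) = (L - mu)/(L + mu) = 27/259 = 0.1042


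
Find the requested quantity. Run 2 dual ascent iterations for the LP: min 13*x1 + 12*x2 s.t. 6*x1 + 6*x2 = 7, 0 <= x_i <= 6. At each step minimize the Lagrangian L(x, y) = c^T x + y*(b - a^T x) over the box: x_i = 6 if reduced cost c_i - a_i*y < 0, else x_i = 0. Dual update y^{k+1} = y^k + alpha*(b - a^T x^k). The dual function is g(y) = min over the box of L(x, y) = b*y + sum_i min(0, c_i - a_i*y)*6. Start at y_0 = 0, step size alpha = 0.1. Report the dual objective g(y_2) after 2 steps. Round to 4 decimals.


Dual ascent for LP: min 13*x1 + 12*x2, 6*x1 + 6*x2 = 7, 0 <= x_i <= 6
Step 1: y^k = 0.0, reduced costs: (13.0, 12.0)
  x^k = (0.0, 0.0), subgradient = b - a^T x = 7.0
  y^{k+1} = 0.0 + 0.1*7.0 = 0.7
Step 2: y^k = 0.7, reduced costs: (8.8, 7.8)
  x^k = (0.0, 0.0), subgradient = b - a^T x = 7.0
  y^{k+1} = 0.7 + 0.1*7.0 = 1.4
Dual objective at y_2 = 1.4: reduced costs (4.6, 3.6), box minimizer x = (0.0, 0.0)
g(y_2) = b*y + (c1 - a1*y)*x1 + (c2 - a2*y)*x2 = 7*1.4 + 4.6*0.0 + 3.6*0.0 = 9.8 + 0.0 + 0.0 = 9.8


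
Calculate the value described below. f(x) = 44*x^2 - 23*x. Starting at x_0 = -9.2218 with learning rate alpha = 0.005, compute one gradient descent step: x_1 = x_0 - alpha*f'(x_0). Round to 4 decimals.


We compute the gradient at x_0 and apply the update.
f'(x) = 88*x - 23
f'(-9.2218) = 88*-9.2218 - 23 = -834.5184
x_1 = -9.2218 - 0.005*-834.5184 = -5.0492


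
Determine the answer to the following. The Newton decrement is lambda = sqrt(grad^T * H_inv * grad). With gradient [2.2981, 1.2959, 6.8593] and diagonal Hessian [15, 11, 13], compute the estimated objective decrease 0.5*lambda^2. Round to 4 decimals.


Step 1: H is diagonal, so H^(-1) * g = [0.1532, 0.1178, 0.5276].
Step 2: g^T H^(-1) g = sum_i g_i^2 / H_ii
  = (2.2981)^2/15 + (1.2959)^2/11 + (6.8593)^2/13
  = 0.3521 + 0.1527 + 3.6192 = 4.124
Step 3: Objective decrease = 0.5 * g^T H^(-1) g = 2.062


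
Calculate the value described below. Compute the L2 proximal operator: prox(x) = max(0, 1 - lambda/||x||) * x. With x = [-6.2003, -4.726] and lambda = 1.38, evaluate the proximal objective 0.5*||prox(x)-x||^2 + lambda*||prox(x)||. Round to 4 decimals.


Step 1: Compute ||x||.
||x|| = 7.7961
Step 2: Compute scaling factor.
scale = max(0, 1 - 1.38/7.7961) = 0.823
Step 3: prox(x) = [-5.1028, -3.8894]
||prox(x)|| = 6.4161
Step 4: Proximal objective.
0.5*||prox-x||^2 = 0.9522
lambda*||prox|| = 8.8542
Total = 9.8064


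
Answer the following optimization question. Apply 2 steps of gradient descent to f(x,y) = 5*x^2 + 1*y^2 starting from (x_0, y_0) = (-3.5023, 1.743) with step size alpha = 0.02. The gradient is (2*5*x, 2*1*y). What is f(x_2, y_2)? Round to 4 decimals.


Gradient descent on f(x,y) = 5*x^2 + 1*y^2.
Starting point: (-3.5023, 1.743), alpha = 0.02
Step 1: grad_x = 2*5*-3.5023 = -35.023, grad_y = 2*1*1.743 = 3.486
  x_1 = -3.5023 - 0.02*-35.023 = -2.8018
  y_1 = 1.743 - 0.02*3.486 = 1.6733
Step 2: grad_x = 2*5*-2.8018 = -28.0184, grad_y = 2*1*1.6733 = 3.3466
  x_2 = -2.8018 - 0.02*-28.0184 = -2.2415
  y_2 = 1.6733 - 0.02*3.3466 = 1.6063
f(-2.2415, 1.6063) = 5*(-2.2415)^2 + 1*1.6063^2 = 27.7013


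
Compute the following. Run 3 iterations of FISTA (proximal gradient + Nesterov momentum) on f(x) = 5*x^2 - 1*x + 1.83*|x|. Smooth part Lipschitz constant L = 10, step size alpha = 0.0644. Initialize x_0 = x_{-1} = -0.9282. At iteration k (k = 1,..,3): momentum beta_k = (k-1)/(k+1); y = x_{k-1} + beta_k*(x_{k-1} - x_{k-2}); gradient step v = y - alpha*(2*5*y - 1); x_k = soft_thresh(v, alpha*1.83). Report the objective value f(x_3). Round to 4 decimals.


FISTA on f(x) = 5*x^2 - 1*x + 1.83*|x|
L = 10, alpha = 0.0644
Iteration 1: beta = 0.0, y = -0.9282 + 0.0*(-0.9282 + 0.9282) = -0.9282
  grad(y) = -10.282, v = y - alpha*grad = -0.266
  prox(v) = soft_thresh(-0.266, 0.1179) = -0.1482
Iteration 2: beta = 0.3333, y = -0.1482 + 0.3333*(-0.1482 + 0.9282) = 0.1118
  grad(y) = 0.1182, v = y - alpha*grad = 0.1042
  prox(v) = soft_thresh(0.1042, 0.1179) = 0.0
Iteration 3: beta = 0.5, y = 0.0 + 0.5*(0.0 + 0.1482) = 0.0741
  grad(y) = -0.2591, v = y - alpha*grad = 0.0908
  prox(v) = soft_thresh(0.0908, 0.1179) = 0.0
f(x_3) = 5*0.0^2 - 1*0.0 + 1.83*|0.0| = 0.0


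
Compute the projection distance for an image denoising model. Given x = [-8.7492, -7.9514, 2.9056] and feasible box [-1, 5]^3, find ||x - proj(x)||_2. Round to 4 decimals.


Project each component onto [-1, 5].
clip(-8.7492) = -1.0, clip(-7.9514) = -1.0, clip(2.9056) = 2.9056
Projection = [-1.0, -1.0, 2.9056]
Squared diffs: [60.0501, 48.322, 0.0]
Distance = sqrt(108.3721) = 10.4102
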